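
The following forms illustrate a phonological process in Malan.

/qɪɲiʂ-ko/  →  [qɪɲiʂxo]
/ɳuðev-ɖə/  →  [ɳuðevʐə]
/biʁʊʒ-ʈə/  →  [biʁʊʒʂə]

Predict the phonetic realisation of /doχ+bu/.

[doχβu]

The data show progressive manner assimilation: /k/ → [x] after /ʂ/; /ɖ/ → [ʐ] after /v/; /ʈ/ → [ʂ] after /ʒ/. In each pair only manner changes, matching the preceding consonant, while place and voice stay constant.
/b/ is a voiced bilabial stop. The preceding trigger /χ/ is a fricative, so /b/ must become a fricative as well.
Changing only its manner to fricative gives [β] — the voiced bilabial fricative.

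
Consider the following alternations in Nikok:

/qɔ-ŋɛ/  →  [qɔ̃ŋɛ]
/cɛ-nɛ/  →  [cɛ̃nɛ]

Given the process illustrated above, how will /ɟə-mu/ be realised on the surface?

[ɟə̃mu]

The data show regressive nasality assimilation (vowel nasalisation): /ɔ/ → [ɔ̃] before /ŋ/; /ɛ/ → [ɛ̃] before /n/ — a vowel is nasalised by an immediately following nasal consonant.
/ə/ sits next to the nasal /m/ and is therefore nasalised to [ə̃].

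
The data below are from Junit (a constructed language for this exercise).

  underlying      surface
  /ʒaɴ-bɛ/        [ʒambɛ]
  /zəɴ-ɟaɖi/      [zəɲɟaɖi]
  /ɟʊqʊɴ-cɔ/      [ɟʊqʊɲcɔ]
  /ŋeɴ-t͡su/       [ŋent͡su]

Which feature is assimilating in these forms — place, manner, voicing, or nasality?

place

Comparing underlying and surface forms, /ɴ/ → [m] is the alternation; the neighbouring /b/ is constant.
/ɴ/ is uvular while /b/ is bilabial; the output [m] is bilabial, matching the trigger — so the feature that spreads is place.
The same holds elsewhere in the data: /ɴ/ → [ɲ] before /ɟ/ (uvular → palatal, matching palatal); /ɴ/ → [ɲ] before /c/ (uvular → palatal, matching palatal); /ɴ/ → [n] before /t͡s/ (uvular → alveolar, matching alveolar) — only place changes, and always toward the following segment.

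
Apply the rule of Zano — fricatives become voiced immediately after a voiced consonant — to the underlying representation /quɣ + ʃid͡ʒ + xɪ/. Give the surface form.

/ʃ/ is a voiceless postalveolar fricative. The preceding trigger /ɣ/ is voiced, so /ʃ/ must become voiced as well.
Changing only its voicing to voiced gives [ʒ] — the voiced postalveolar fricative.
At the second juncture, /x/ likewise becomes [ɣ] adjacent to /d͡ʒ/.

[quɣʒid͡ʒɣɪ]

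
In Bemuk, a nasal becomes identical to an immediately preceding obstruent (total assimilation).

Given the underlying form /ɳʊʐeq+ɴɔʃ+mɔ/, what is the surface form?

[ɳʊʐeqqɔʃʃɔ]

/ɴ/ is the segment targeted by the rule; it sits immediately after /q/, so it assimilates completely and surfaces as [q].
At the second juncture, /m/ likewise becomes [ʃ] adjacent to /ʃ/.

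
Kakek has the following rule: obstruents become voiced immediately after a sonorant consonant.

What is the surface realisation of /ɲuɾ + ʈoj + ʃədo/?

/ʈ/ is a voiceless retroflex stop. The preceding trigger /ɾ/ is voiced, so /ʈ/ must become voiced as well.
Changing only its voicing to voiced gives [ɖ] — the voiced retroflex stop.
At the second juncture, /ʃ/ likewise becomes [ʒ] adjacent to /j/.

[ɲuɾɖojʒədo]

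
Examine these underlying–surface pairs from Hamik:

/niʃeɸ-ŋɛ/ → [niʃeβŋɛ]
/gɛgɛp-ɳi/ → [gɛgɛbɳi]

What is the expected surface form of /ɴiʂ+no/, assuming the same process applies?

[ɴiʐno]

The data show regressive voicing assimilation: /ɸ/ → [β] before /ŋ/; /p/ → [b] before /ɳ/. In each pair only voicing changes, matching the following consonant, while place and manner stay constant.
The rule targets /ʂ/ (voiceless retroflex fricative), which sits before the trigger /n/ (voiced).
A voiced retroflex fricative is [ʐ], so the surface segment is [ʐ].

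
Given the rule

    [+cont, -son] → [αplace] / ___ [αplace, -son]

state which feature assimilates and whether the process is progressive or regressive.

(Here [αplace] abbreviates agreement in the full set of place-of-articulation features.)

The rule copies the place features (abbreviated [place]) from the environment onto the target, so the assimilating feature is place.
Since the environment is written after the underscore, the trigger follows the target; the direction is regressive.

regressive place assimilation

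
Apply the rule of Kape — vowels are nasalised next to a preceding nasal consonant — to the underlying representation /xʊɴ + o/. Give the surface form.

[xʊɴõ]

The vowel /o/ is adjacent to the preceding nasal /ɴ/, so it acquires [+nasal] and surfaces as [õ].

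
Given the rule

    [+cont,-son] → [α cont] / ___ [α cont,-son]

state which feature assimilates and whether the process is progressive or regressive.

The shared variable α links the value of [cont] on the target to that of the neighbouring obstruent. [cont] distinguishes stops from fricatives — a manner-of-articulation feature — so this is manner assimilation.
The conditioning segment sits to the right of the focus bar, meaning the trigger follows the segment that changes — regressive assimilation.

regressive manner assimilation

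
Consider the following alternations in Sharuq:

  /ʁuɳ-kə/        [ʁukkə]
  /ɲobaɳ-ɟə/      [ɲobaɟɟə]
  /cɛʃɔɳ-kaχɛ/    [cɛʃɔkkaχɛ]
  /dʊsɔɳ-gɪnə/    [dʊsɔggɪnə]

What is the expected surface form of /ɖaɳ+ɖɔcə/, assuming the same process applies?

The data show regressive total assimilation (/ɳ/ → [k] before /k/; /ɳ/ → [ɟ] before /ɟ/; /ɳ/ → [g] before /g/): in every case the target segment becomes identical to its following neighbour, copying more than a single feature.
/ɳ/ is the segment targeted by the rule; it sits immediately before /ɖ/, so it assimilates completely and surfaces as [ɖ].

[ɖaɖɖɔcə]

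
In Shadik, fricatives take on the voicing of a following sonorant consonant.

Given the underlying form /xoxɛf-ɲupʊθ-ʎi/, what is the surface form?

[xoxɛvɲupʊðʎi]

/f/ is a voiceless labiodental fricative. The following trigger /ɲ/ is voiced, so /f/ must become voiced as well.
A voiced labiodental fricative is [v], so the surface segment is [v].
At the second juncture, /θ/ likewise becomes [ð] adjacent to /ʎ/.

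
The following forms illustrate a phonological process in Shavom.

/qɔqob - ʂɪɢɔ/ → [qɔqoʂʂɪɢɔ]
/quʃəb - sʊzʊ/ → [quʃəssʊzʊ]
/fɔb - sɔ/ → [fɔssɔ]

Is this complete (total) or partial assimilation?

Comparing underlying and surface forms, /b/ → [ʂ] is the alternation; the neighbouring /ʂ/ is constant.
The output [ʂ] is identical to the trigger /ʂ/ — every feature (place, manner, voicing) has been copied — so this is total assimilation.
The other form behaves the same way: /b/ → [s] before /s/ — in each case the output is a copy of the following consonant.

total assimilation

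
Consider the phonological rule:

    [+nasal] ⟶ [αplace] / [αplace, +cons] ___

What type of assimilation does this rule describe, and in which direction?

progressive place assimilation

The shared variable α links the value of the place features (abbreviated [place]) on the target to the same value on the neighbouring segment, so place is the feature that assimilates.
Since the environment is written before the underscore, the trigger precedes the target; the direction is progressive.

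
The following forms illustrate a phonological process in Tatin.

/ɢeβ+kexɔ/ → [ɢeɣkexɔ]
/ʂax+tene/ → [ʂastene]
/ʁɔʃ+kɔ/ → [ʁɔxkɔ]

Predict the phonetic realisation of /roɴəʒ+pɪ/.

[roɴəβpɪ]

The data show regressive place assimilation: /β/ → [ɣ] before /k/; /x/ → [s] before /t/; /ʃ/ → [x] before /k/. In each pair only place changes, matching the following consonant, while manner and voice stay constant.
/ʒ/ is a voiced postalveolar fricative. The following trigger /p/ is bilabial, so /ʒ/ must become bilabial as well.
Changing only its place to bilabial gives [β] — the voiced bilabial fricative.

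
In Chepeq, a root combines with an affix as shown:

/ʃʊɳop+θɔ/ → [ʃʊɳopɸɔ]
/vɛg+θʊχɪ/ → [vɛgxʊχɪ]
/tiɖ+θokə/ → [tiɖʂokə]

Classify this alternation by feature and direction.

progressive place assimilation

Underlying /θ/ is realised as [ɸ] next to /p/; /p/ itself does not change.
/θ/ is dental while /p/ is bilabial; the output [ɸ] is bilabial, matching the trigger — so the feature that spreads is place.
Manner and voice are unchanged, so the assimilation is partial, not total.
Checking the remaining alternations: /θ/ → [x] after /g/ (dental → velar, matching velar); /θ/ → [ʂ] after /ɖ/ (dental → retroflex, matching retroflex) — only place changes, and always toward the preceding segment.
Since the segment that changes follows the conditioning segment, the assimilation is progressive.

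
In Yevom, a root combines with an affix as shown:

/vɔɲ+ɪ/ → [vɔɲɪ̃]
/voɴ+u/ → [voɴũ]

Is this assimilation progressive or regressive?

progressive

The vowel /ɪ/ surfaces as nasalised [ɪ̃] next to the preceding nasal /ɲ/ — it has acquired the [+nasal] feature of its neighbour.
The other form shows the same pattern: /u/ → [ũ] after /ɴ/ — each time a vowel is nasalised next to a preceding nasal.
Because the conditioning nasal is to the left of the vowel that changes, the process is progressive (perseverative).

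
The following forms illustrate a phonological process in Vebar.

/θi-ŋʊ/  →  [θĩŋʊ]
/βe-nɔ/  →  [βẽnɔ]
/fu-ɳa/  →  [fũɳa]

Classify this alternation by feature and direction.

The vowel /i/ surfaces as nasalised [ĩ] next to the following nasal /ŋ/ — it has acquired the [+nasal] feature of its neighbour.
The other forms show the same pattern: /e/ → [ẽ] before /n/; /u/ → [ũ] before /ɳ/ — each time a vowel is nasalised next to a following nasal.
Because the conditioning nasal is to the right of the vowel that changes, the process is regressive (anticipatory).

regressive nasality assimilation (vowel nasalisation)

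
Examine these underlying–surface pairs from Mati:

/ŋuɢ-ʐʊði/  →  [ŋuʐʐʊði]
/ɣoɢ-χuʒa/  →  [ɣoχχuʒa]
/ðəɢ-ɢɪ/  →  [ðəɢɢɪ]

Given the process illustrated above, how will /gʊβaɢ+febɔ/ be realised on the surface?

The data show regressive total assimilation (/ɢ/ → [ʐ] before /ʐ/; /ɢ/ → [χ] before /χ/): in every case the target segment becomes identical to its following neighbour, copying more than a single feature.
In [ðəɢɢɪ] the two consonants at the boundary are already identical (/ɢ/ + /ɢ/), so the rule applies vacuously and nothing changes.
/ɢ/ is the segment targeted by the rule; it sits immediately before /f/, so it assimilates completely and surfaces as [f].

[gʊβaffebɔ]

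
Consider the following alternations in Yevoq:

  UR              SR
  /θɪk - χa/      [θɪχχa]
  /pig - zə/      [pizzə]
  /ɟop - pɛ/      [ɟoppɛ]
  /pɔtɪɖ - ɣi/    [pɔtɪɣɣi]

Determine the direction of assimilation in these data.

regressive

Underlying /k/ is realised as [χ] next to /χ/; /χ/ itself does not change.
The output [χ] is identical to the trigger /χ/ — every feature (place, manner, voicing) has been copied — so this is total assimilation.
The other forms behave the same way: /g/ → [z] before /z/; /ɖ/ → [ɣ] before /ɣ/ — in each case the output is a copy of the following consonant.
In [ɟoppɛ] the two consonants at the boundary are already identical (/p/ + /p/), so the rule applies vacuously and nothing changes.
Since the segment that changes precedes the conditioning segment, the assimilation is regressive.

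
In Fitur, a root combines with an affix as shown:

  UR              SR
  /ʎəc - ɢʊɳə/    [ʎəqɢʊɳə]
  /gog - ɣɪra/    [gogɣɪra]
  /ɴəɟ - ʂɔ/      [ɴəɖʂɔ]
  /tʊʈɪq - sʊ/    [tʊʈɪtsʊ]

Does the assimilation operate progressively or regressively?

Underlying /c/ is realised as [q] next to /ɢ/; /ɢ/ itself does not change.
The change palatal → uvular matches the place of the following /ɢ/, identifying this as place assimilation.
The other alternating forms pattern the same way: /ɟ/ → [ɖ] before /ʂ/ (palatal → retroflex, matching retroflex); /q/ → [t] before /s/ (uvular → alveolar, matching alveolar) — only place changes, and always toward the following segment.
No alternation appears in [gogɣɪra]: there the adjacent consonants already agree in place (/g/ and /ɣ/ are both velar), so this form is consistent with the same rule.
Since the segment that changes precedes the conditioning segment, the assimilation is regressive.

regressive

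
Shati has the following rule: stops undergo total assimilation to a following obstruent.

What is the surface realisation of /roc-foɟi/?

/c/ is the segment targeted by the rule; it sits immediately before /f/, so it assimilates completely and surfaces as [f].

[roffoɟi]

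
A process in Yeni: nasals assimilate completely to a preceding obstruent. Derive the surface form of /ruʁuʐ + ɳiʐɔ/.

[ruʁuʐʐiʐɔ]

/ɳ/ is the segment targeted by the rule; it sits immediately after /ʐ/, so it assimilates completely and surfaces as [ʐ].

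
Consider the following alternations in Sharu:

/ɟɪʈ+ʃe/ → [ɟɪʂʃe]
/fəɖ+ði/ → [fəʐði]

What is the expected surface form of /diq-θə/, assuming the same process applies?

[diχθə]

The data show regressive manner assimilation: /ʈ/ → [ʂ] before /ʃ/; /ɖ/ → [ʐ] before /ð/. In each pair only manner changes, matching the following consonant, while place and voice stay constant.
The rule targets /q/ (voiceless uvular stop), which sits before the trigger /θ/ (fricative).
Changing only its manner to fricative gives [χ] — the voiceless uvular fricative.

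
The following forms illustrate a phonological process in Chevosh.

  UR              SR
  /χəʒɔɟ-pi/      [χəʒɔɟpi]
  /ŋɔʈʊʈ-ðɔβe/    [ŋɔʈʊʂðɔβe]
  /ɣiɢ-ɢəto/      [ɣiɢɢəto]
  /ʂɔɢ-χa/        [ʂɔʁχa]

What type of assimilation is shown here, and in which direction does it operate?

regressive manner assimilation

The segment that alternates is /ʈ/, which surfaces as [ʂ] when adjacent to /ð/.
The change stop → fricative matches the manner of the following /ð/, identifying this as manner assimilation.
Place and voice are unchanged, so the assimilation is partial, not total.
The same holds elsewhere in the data: /ɢ/ → [ʁ] before /χ/ (stop → fricative, matching a fricative) — only manner changes, and always toward the following segment.
Nothing changes in [χəʒɔɟpi], [ɣiɢɢəto]: there the adjacent consonants already agree in manner (/ɟ/ and /p/ are both stops; /ɢ/ and /ɢ/ are both stops), so these forms are consistent with the same rule.
The trigger is the following segment, so the direction is regressive (anticipatory).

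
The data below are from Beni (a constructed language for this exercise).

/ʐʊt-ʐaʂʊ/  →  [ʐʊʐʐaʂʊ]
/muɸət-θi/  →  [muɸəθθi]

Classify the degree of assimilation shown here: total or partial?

Comparing underlying and surface forms, /t/ → [ʐ] is the alternation; the neighbouring /ʐ/ is constant.
The output [ʐ] is identical to the trigger /ʐ/ — every feature (place, manner, voicing) has been copied — so this is total assimilation.
The remaining alternation confirms this: /t/ → [θ] before /θ/ — in each case the output is a copy of the following consonant.

total assimilation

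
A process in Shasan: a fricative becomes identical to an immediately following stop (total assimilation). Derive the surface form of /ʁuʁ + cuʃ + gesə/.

[ʁuccuggesə]

/ʁ/ is the segment targeted by the rule; it sits immediately before /c/, so it assimilates completely and surfaces as [c].
The same rule applies at the second boundary: /ʃ/ → [g] next to /g/.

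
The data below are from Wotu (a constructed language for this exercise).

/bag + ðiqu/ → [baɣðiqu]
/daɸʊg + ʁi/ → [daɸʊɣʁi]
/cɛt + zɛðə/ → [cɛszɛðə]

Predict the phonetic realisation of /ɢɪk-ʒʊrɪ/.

[ɢɪxʒʊrɪ]

The data show regressive manner assimilation: /g/ → [ɣ] before /ð/; /g/ → [ɣ] before /ʁ/; /t/ → [s] before /z/. In each pair only manner changes, matching the following consonant, while place and voice stay constant.
/k/ is a voiceless velar stop. The following trigger /ʒ/ is a fricative, so /k/ must become a fricative as well.
The voiceless velar fricative is [x], so /k/ → [x].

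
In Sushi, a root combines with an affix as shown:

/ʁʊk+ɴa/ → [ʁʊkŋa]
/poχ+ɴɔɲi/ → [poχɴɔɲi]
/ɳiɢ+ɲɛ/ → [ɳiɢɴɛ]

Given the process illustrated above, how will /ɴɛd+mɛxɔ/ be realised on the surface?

[ɴɛdnɛxɔ]

The data show progressive place assimilation: /ɴ/ → [ŋ] after /k/; /ɲ/ → [ɴ] after /ɢ/. In each pair only place changes, matching the preceding consonant, while manner and voice stay constant.
Nothing changes in [poχɴɔɲi]: there the adjacent consonants already agree in place (/ɴ/ and /χ/ are both uvular), so this form is consistent with the same rule.
/m/ is a voiced bilabial nasal. The preceding trigger /d/ is alveolar, so /m/ must become alveolar as well.
A voiced alveolar nasal is [n], so the surface segment is [n].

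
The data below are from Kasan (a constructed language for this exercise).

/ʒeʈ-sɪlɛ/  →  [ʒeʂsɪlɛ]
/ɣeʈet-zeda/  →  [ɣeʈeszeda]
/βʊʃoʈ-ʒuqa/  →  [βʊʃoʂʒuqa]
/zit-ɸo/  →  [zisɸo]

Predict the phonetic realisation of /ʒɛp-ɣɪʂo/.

[ʒɛɸɣɪʂo]

The data show regressive manner assimilation: /ʈ/ → [ʂ] before /s/; /t/ → [s] before /z/; /ʈ/ → [ʂ] before /ʒ/; /t/ → [s] before /ɸ/. In each pair only manner changes, matching the following consonant, while place and voice stay constant.
/p/ is a voiceless bilabial stop. The following trigger /ɣ/ is a fricative, so /p/ must become a fricative as well.
A voiceless bilabial fricative is [ɸ], so the surface segment is [ɸ].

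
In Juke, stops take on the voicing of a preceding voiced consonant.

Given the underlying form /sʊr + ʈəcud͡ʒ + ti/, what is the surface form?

The rule targets /ʈ/ (voiceless retroflex stop), which sits after the trigger /r/ (voiced).
Changing only its voicing to voiced gives [ɖ] — the voiced retroflex stop.
At the second juncture, /t/ likewise becomes [d] adjacent to /d͡ʒ/.

[sʊrɖəcud͡ʒdi]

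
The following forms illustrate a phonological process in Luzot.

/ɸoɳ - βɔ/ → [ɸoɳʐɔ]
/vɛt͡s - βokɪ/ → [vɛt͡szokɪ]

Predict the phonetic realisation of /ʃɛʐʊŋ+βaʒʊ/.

[ʃɛʐʊŋɣaʒʊ]

The data show progressive place assimilation: /β/ → [ʐ] after /ɳ/; /β/ → [z] after /t͡s/. In each pair only place changes, matching the preceding consonant, while manner and voice stay constant.
The rule targets /β/ (voiced bilabial fricative), which sits after the trigger /ŋ/ (velar).
Changing only its place to velar gives [ɣ] — the voiced velar fricative.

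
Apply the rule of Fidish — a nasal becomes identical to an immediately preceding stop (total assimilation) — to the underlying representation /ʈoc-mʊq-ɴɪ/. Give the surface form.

/m/ is the segment targeted by the rule; it sits immediately after /c/, so it assimilates completely and surfaces as [c].
At the second juncture, /ɴ/ likewise becomes [q] adjacent to /q/.

[ʈoccʊqqɪ]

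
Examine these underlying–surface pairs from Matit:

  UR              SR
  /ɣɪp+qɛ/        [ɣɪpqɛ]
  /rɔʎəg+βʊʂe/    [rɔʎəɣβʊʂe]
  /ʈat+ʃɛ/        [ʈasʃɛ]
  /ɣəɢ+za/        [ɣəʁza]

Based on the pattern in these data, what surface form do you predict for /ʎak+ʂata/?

The data show regressive manner assimilation: /g/ → [ɣ] before /β/; /t/ → [s] before /ʃ/; /ɢ/ → [ʁ] before /z/. In each pair only manner changes, matching the following consonant, while place and voice stay constant.
No alternation appears in [ɣɪpqɛ]: there the adjacent consonants already agree in manner (/p/ and /q/ are both stops), so this form is consistent with the same rule.
The rule targets /k/ (voiceless velar stop), which sits before the trigger /ʂ/ (fricative).
A voiceless velar fricative is [x], so the surface segment is [x].

[ʎaxʂata]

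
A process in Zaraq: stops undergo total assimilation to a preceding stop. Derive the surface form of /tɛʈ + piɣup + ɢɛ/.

[tɛʈʈiɣuppɛ]

/p/ is the segment targeted by the rule; it sits immediately after /ʈ/, so it assimilates completely and surfaces as [ʈ].
The same rule applies at the second boundary: /ɢ/ → [p] next to /p/.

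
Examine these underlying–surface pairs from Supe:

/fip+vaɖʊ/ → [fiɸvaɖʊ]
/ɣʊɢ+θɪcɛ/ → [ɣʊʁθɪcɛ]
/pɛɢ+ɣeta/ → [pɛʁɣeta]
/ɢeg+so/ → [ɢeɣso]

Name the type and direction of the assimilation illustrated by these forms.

Comparing underlying and surface forms, /p/ → [ɸ] is the alternation; the neighbouring /v/ is constant.
/p/ is a stop while /v/ is a fricative; the output [ɸ] is a fricative, matching the trigger — so the feature that spreads is manner.
Place and voice are unchanged, so the assimilation is partial, not total.
Checking the remaining alternations: /ɢ/ → [ʁ] before /θ/ (stop → fricative, matching a fricative); /ɢ/ → [ʁ] before /ɣ/ (stop → fricative, matching a fricative); /g/ → [ɣ] before /s/ (stop → fricative, matching a fricative) — only manner changes, and always toward the following segment.
Since the segment that changes precedes the conditioning segment, the assimilation is regressive.

regressive manner assimilation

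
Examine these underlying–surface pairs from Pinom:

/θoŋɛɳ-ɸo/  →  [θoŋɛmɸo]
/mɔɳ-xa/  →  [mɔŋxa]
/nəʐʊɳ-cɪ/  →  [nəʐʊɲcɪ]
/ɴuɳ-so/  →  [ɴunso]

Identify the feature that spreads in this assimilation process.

place

Comparing underlying and surface forms, /ɳ/ → [m] is the alternation; the neighbouring /ɸ/ is constant.
/ɳ/ is retroflex while /ɸ/ is bilabial; the output [m] is bilabial, matching the trigger — so the feature that spreads is place.
The same holds elsewhere in the data: /ɳ/ → [ŋ] before /x/ (retroflex → velar, matching velar); /ɳ/ → [ɲ] before /c/ (retroflex → palatal, matching palatal); /ɳ/ → [n] before /s/ (retroflex → alveolar, matching alveolar) — only place changes, and always toward the following segment.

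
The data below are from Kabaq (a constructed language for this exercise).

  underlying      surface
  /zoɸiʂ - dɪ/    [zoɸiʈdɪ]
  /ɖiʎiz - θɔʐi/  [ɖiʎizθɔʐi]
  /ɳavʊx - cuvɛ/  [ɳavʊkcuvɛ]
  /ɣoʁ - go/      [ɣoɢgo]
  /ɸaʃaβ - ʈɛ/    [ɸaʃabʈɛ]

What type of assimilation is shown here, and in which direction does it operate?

Underlying /ʂ/ is realised as [ʈ] next to /d/; /d/ itself does not change.
The change fricative → stop matches the manner of the following /d/, identifying this as manner assimilation.
Place and voice are unchanged, so the assimilation is partial, not total.
The same holds elsewhere in the data: /x/ → [k] before /c/ (fricative → stop, matching a stop); /ʁ/ → [ɢ] before /g/ (fricative → stop, matching a stop); /β/ → [b] before /ʈ/ (fricative → stop, matching a stop) — only manner changes, and always toward the following segment.
No alternation appears in [ɖiʎizθɔʐi]: there the adjacent consonants already agree in manner (/z/ and /θ/ are both fricatives), so this form is consistent with the same rule.
Since the segment that changes precedes the conditioning segment, the assimilation is regressive.

regressive manner assimilation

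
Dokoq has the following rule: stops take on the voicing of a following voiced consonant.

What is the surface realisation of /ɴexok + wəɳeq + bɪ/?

/k/ is a voiceless velar stop. The following trigger /w/ is voiced, so /k/ must become voiced as well.
The voiced velar stop is [g], so /k/ → [g].
The same rule applies at the second boundary: /q/ → [ɢ] next to /b/.

[ɴexogwəɳeɢbɪ]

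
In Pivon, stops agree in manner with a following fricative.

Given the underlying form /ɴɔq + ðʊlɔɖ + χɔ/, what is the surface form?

[ɴɔχðʊlɔʐχɔ]

The rule targets /q/ (voiceless uvular stop), which sits before the trigger /ð/ (fricative).
The voiceless uvular fricative is [χ], so /q/ → [χ].
At the second juncture, /ɖ/ likewise becomes [ʐ] adjacent to /χ/.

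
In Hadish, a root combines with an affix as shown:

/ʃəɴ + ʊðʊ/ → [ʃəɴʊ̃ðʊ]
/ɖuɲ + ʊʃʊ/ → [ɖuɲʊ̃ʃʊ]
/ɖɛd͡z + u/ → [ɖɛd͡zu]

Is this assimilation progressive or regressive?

progressive

The vowel /ʊ/ surfaces as nasalised [ʊ̃] next to the preceding nasal /ɴ/ — it has acquired the [+nasal] feature of its neighbour.
Likewise in the remaining data: /ʊ/ → [ʊ̃] after /ɲ/ — each time a vowel is nasalised next to a preceding nasal.
No change occurs in [ɖɛd͡zu] because the vowel at the boundary is adjacent to an oral consonant, not a nasal (/u/ next to /d͡z/).
Because the conditioning nasal is to the left of the vowel that changes, the process is progressive (perseverative).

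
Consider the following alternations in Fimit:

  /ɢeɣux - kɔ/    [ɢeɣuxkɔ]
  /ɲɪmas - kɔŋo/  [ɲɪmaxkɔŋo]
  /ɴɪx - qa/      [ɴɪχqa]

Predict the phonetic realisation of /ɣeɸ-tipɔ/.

[ɣestipɔ]

The data show regressive place assimilation: /s/ → [x] before /k/; /x/ → [χ] before /q/. In each pair only place changes, matching the following consonant, while manner and voice stay constant.
No alternation appears in [ɢeɣuxkɔ]: there the adjacent consonants already agree in place (/x/ and /k/ are both velar), so this form is consistent with the same rule.
The rule targets /ɸ/ (voiceless bilabial fricative), which sits before the trigger /t/ (alveolar).
Changing only its place to alveolar gives [s] — the voiceless alveolar fricative.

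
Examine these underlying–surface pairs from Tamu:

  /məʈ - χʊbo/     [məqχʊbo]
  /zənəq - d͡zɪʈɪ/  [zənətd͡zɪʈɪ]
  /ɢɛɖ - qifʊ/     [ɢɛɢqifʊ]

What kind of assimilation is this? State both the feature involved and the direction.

regressive place assimilation

The segment that alternates is /ʈ/, which surfaces as [q] when adjacent to /χ/.
/ʈ/ is retroflex while /χ/ is uvular; the output [q] is uvular, matching the trigger — so the feature that spreads is place.
Manner and voice are unchanged, so the assimilation is partial, not total.
Checking the remaining alternations: /q/ → [t] before /d͡z/ (uvular → alveolar, matching alveolar); /ɖ/ → [ɢ] before /q/ (retroflex → uvular, matching uvular) — only place changes, and always toward the following segment.
The trigger is the following segment, so the direction is regressive (anticipatory).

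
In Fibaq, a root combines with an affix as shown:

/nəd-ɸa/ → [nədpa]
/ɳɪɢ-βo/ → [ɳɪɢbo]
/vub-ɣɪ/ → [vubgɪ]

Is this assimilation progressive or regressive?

Comparing underlying and surface forms, /ɸ/ → [p] is the alternation; the neighbouring /d/ is constant.
The change fricative → stop matches the manner of the preceding /d/, identifying this as manner assimilation.
Checking the remaining alternations: /β/ → [b] after /ɢ/ (fricative → stop, matching a stop); /ɣ/ → [g] after /b/ (fricative → stop, matching a stop) — only manner changes, and always toward the preceding segment.
The trigger is the preceding segment, so the direction is progressive (perseverative).

progressive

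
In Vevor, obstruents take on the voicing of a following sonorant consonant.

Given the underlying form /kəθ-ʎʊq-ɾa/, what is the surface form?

/θ/ is a voiceless dental fricative. The following trigger /ʎ/ is voiced, so /θ/ must become voiced as well.
Changing only its voicing to voiced gives [ð] — the voiced dental fricative.
The same rule applies at the second boundary: /q/ → [ɢ] next to /ɾ/.

[kəðʎʊɢɾa]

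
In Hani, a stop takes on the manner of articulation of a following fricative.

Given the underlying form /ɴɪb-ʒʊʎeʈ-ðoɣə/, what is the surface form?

/b/ is a voiced bilabial stop. The following trigger /ʒ/ is a fricative, so /b/ must become a fricative as well.
Changing only its manner to fricative gives [β] — the voiced bilabial fricative.
The same rule applies at the second boundary: /ʈ/ → [ʂ] next to /ð/.

[ɴɪβʒʊʎeʂðoɣə]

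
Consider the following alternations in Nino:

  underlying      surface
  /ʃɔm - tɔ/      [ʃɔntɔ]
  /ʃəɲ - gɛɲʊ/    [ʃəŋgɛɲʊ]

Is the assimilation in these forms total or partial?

partial assimilation

Comparing underlying and surface forms, /m/ → [n] is the alternation; the neighbouring /t/ is constant.
The change bilabial → alveolar matches the place of the following /t/, identifying this as place assimilation.
Manner and voice are unchanged, so the assimilation is partial, not total.
The same holds elsewhere in the data: /ɲ/ → [ŋ] before /g/ (palatal → velar, matching velar) — only place changes, and always toward the following segment.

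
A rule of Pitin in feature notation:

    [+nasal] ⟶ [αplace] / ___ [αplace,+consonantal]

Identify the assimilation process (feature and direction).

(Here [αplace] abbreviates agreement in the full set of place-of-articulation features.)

regressive place assimilation

The rule copies the place features (abbreviated [place]) from the environment onto the target, so the assimilating feature is place.
The conditioning segment sits to the right of the focus bar, meaning the trigger follows the segment that changes — regressive assimilation.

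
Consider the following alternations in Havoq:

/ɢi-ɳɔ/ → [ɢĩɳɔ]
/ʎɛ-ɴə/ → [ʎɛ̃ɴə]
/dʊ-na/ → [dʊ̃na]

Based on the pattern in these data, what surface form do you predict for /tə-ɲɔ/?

[tə̃ɲɔ]

The data show regressive nasality assimilation (vowel nasalisation): /i/ → [ĩ] before /ɳ/; /ɛ/ → [ɛ̃] before /ɴ/; /ʊ/ → [ʊ̃] before /n/ — a vowel is nasalised by an immediately following nasal consonant.
The vowel /ə/ is adjacent to the following nasal /ɲ/, so it acquires [+nasal] and surfaces as [ə̃].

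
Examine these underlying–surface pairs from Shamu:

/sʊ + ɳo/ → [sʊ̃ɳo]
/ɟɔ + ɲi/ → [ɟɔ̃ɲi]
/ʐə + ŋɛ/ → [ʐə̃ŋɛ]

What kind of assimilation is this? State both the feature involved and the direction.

The vowel /ʊ/ surfaces as nasalised [ʊ̃] next to the following nasal /ɳ/ — it has acquired the [+nasal] feature of its neighbour.
The other forms show the same pattern: /ɔ/ → [ɔ̃] before /ɲ/; /ə/ → [ə̃] before /ŋ/ — each time a vowel is nasalised next to a following nasal.
Because the conditioning nasal is to the right of the vowel that changes, the process is regressive (anticipatory).

regressive nasality assimilation (vowel nasalisation)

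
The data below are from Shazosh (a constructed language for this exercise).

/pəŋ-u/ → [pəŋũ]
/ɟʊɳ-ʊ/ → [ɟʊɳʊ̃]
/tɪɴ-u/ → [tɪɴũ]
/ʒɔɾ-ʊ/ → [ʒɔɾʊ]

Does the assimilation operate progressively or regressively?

The vowel /u/ surfaces as nasalised [ũ] next to the preceding nasal /ŋ/ — it has acquired the [+nasal] feature of its neighbour.
Likewise in the remaining data: /ʊ/ → [ʊ̃] after /ɳ/; /u/ → [ũ] after /ɴ/ — each time a vowel is nasalised next to a preceding nasal.
No change occurs in [ʒɔɾʊ] because the vowel at the boundary is adjacent to an oral consonant, not a nasal (/ʊ/ next to /ɾ/).
Because the conditioning nasal is to the left of the vowel that changes, the process is progressive (perseverative).

progressive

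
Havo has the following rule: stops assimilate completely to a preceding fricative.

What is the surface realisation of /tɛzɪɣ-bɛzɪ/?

[tɛzɪɣɣɛzɪ]

/b/ is the segment targeted by the rule; it sits immediately after /ɣ/, so it assimilates completely and surfaces as [ɣ].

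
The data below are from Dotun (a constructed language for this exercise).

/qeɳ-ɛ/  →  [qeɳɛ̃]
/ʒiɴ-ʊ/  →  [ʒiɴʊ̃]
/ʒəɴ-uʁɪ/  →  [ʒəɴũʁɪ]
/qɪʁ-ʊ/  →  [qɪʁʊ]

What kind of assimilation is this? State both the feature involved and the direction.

The vowel /ɛ/ surfaces as nasalised [ɛ̃] next to the preceding nasal /ɳ/ — it has acquired the [+nasal] feature of its neighbour.
Likewise in the remaining data: /ʊ/ → [ʊ̃] after /ɴ/; /u/ → [ũ] after /ɴ/ — each time a vowel is nasalised next to a preceding nasal.
No change occurs in [qɪʁʊ] because the vowel at the boundary is adjacent to an oral consonant, not a nasal (/ʊ/ next to /ʁ/).
Because the conditioning nasal is to the left of the vowel that changes, the process is progressive (perseverative).

progressive nasality assimilation (vowel nasalisation)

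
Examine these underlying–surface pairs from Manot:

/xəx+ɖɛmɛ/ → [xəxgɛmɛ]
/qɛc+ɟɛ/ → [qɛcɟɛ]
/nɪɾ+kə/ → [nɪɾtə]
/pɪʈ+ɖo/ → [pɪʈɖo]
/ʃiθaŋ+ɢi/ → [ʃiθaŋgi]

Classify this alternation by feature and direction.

progressive place assimilation

Comparing underlying and surface forms, /ɖ/ → [g] is the alternation; the neighbouring /x/ is constant.
/ɖ/ is retroflex while /x/ is velar; the output [g] is velar, matching the trigger — so the feature that spreads is place.
Manner and voice are unchanged, so the assimilation is partial, not total.
The other alternating forms pattern the same way: /k/ → [t] after /ɾ/ (velar → alveolar, matching alveolar); /ɢ/ → [g] after /ŋ/ (uvular → velar, matching velar) — only place changes, and always toward the preceding segment.
No alternation appears in [qɛcɟɛ], [pɪʈɖo]: there the adjacent consonants already agree in place (/ɟ/ and /c/ are both palatal; /ɖ/ and /ʈ/ are both retroflex), so these forms are consistent with the same rule.
Since the segment that changes follows the conditioning segment, the assimilation is progressive.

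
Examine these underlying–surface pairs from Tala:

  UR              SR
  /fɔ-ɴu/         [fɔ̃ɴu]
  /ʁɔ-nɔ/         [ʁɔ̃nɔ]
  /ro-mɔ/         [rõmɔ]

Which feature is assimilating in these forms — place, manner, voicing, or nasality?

The vowel /ɔ/ surfaces as nasalised [ɔ̃] next to the following nasal /ɴ/ — it has acquired the [+nasal] feature of its neighbour.
Likewise in the remaining data: /ɔ/ → [ɔ̃] before /n/; /o/ → [õ] before /m/ — each time a vowel is nasalised next to a following nasal.

nasality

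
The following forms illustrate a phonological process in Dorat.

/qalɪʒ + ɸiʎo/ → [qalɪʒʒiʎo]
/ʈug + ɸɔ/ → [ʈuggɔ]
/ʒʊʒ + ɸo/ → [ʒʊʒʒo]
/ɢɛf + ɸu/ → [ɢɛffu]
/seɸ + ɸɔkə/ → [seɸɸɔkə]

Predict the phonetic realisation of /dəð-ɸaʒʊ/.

The data show progressive total assimilation (/ɸ/ → [ʒ] after /ʒ/; /ɸ/ → [g] after /g/; /ɸ/ → [f] after /f/): in every case the target segment becomes identical to its preceding neighbour, copying more than a single feature.
In [seɸɸɔkə] the two consonants at the boundary are already identical (/ɸ/ + /ɸ/), so the rule applies vacuously and nothing changes.
/ɸ/ is the segment targeted by the rule; it sits immediately after /ð/, so it assimilates completely and surfaces as [ð].

[dəððaʒʊ]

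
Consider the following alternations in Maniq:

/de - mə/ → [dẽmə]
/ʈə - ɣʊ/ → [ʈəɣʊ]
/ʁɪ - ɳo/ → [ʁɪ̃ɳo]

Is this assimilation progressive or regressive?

The vowel /e/ surfaces as nasalised [ẽ] next to the following nasal /m/ — it has acquired the [+nasal] feature of its neighbour.
Likewise in the remaining data: /ɪ/ → [ɪ̃] before /ɳ/ — each time a vowel is nasalised next to a following nasal.
No change occurs in [ʈəɣʊ] because the vowel at the boundary is adjacent to an oral consonant, not a nasal (/ə/ next to /ɣ/).
Because the conditioning nasal is to the right of the vowel that changes, the process is regressive (anticipatory).

regressive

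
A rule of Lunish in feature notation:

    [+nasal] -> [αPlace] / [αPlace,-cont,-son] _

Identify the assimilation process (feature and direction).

The shared variable α links the value of the place features (abbreviated [Place]) on the target to the same value on the neighbouring segment, so place is the feature that assimilates.
The conditioning segment sits to the left of the focus bar, meaning the trigger precedes the segment that changes — progressive assimilation.

progressive place assimilation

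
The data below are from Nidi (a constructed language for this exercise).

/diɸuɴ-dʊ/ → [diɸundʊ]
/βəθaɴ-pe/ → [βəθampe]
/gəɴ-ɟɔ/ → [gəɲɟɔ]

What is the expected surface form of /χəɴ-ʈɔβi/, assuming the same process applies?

The data show regressive place assimilation: /ɴ/ → [n] before /d/; /ɴ/ → [m] before /p/; /ɴ/ → [ɲ] before /ɟ/. In each pair only place changes, matching the following consonant, while manner and voice stay constant.
The rule targets /ɴ/ (voiced uvular nasal), which sits before the trigger /ʈ/ (retroflex).
The voiced retroflex nasal is [ɳ], so /ɴ/ → [ɳ].

[χəɳʈɔβi]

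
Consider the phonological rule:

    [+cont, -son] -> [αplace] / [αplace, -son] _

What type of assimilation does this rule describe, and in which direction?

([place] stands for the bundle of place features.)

The rule copies the place features (abbreviated [place]) from the environment onto the target, so the assimilating feature is place.
The conditioning segment sits to the left of the focus bar, meaning the trigger precedes the segment that changes — progressive assimilation.

progressive place assimilation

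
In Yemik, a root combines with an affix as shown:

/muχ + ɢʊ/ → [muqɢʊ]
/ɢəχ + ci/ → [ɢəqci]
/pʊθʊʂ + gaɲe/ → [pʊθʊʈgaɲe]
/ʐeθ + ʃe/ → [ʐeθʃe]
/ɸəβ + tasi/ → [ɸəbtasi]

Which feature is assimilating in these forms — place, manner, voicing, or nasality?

The segment that alternates is /χ/, which surfaces as [q] when adjacent to /ɢ/.
The change fricative → stop matches the manner of the following /ɢ/, identifying this as manner assimilation.
The other alternating forms pattern the same way: /χ/ → [q] before /c/ (fricative → stop, matching a stop); /ʂ/ → [ʈ] before /g/ (fricative → stop, matching a stop); /β/ → [b] before /t/ (fricative → stop, matching a stop) — only manner changes, and always toward the following segment.
Nothing changes in [ʐeθʃe]: there the adjacent consonants already agree in manner (/θ/ and /ʃ/ are both fricatives), so this form is consistent with the same rule.

manner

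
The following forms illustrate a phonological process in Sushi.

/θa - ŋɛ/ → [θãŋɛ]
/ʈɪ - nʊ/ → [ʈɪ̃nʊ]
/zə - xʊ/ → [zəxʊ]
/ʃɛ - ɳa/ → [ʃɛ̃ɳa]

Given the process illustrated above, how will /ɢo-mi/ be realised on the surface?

The data show regressive nasality assimilation (vowel nasalisation): /a/ → [ã] before /ŋ/; /ɪ/ → [ɪ̃] before /n/; /ɛ/ → [ɛ̃] before /ɳ/ — a vowel is nasalised by an immediately following nasal consonant.
No change occurs in [zəxʊ] because the vowel at the boundary is adjacent to an oral consonant, not a nasal (/ə/ next to /x/).
/o/ sits next to the nasal /m/ and is therefore nasalised to [õ].

[ɢõmi]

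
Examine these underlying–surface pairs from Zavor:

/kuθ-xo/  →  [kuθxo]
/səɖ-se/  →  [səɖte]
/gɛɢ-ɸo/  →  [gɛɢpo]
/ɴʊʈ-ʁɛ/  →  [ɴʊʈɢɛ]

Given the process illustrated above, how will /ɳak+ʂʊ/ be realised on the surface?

[ɳakʈʊ]

The data show progressive manner assimilation: /s/ → [t] after /ɖ/; /ɸ/ → [p] after /ɢ/; /ʁ/ → [ɢ] after /ʈ/. In each pair only manner changes, matching the preceding consonant, while place and voice stay constant.
Nothing changes in [kuθxo]: there the adjacent consonants already agree in manner (/x/ and /θ/ are both fricatives), so this form is consistent with the same rule.
/ʂ/ is a voiceless retroflex fricative. The preceding trigger /k/ is a stop, so /ʂ/ must become a stop as well.
The voiceless retroflex stop is [ʈ], so /ʂ/ → [ʈ].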